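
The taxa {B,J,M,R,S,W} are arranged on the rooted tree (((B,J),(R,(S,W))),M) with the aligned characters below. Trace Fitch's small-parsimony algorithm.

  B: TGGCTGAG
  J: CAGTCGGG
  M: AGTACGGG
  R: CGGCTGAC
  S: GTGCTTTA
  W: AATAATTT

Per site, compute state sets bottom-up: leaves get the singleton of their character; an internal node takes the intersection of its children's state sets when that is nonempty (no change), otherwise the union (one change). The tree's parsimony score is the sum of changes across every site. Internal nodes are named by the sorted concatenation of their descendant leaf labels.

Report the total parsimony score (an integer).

22

site 0, node BJ: B={T} ∪ J={C} → {C,T} (+1)
site 0, node SW: S={G} ∪ W={A} → {A,G} (+1)
site 0, node RSW: R={C} ∪ SW={A,G} → {A,C,G} (+1)
site 0, node BJRSW: BJ={C,T} ∩ RSW={A,C,G} → {C} (+0)
site 0, node BJMRSW: BJRSW={C} ∪ M={A} → {A,C} (+1)
site 1, node BJ: B={G} ∪ J={A} → {A,G} (+1)
site 1, node SW: S={T} ∪ W={A} → {A,T} (+1)
site 1, node RSW: R={G} ∪ SW={A,T} → {A,G,T} (+1)
site 1, node BJRSW: BJ={A,G} ∩ RSW={A,G,T} → {A,G} (+0)
site 1, node BJMRSW: BJRSW={A,G} ∩ M={G} → {G} (+0)
site 2, node BJ: B={G} ∩ J={G} → {G} (+0)
site 2, node SW: S={G} ∪ W={T} → {G,T} (+1)
site 2, node RSW: R={G} ∩ SW={G,T} → {G} (+0)
site 2, node BJRSW: BJ={G} ∩ RSW={G} → {G} (+0)
site 2, node BJMRSW: BJRSW={G} ∪ M={T} → {G,T} (+1)
site 3, node BJ: B={C} ∪ J={T} → {C,T} (+1)
site 3, node SW: S={C} ∪ W={A} → {A,C} (+1)
site 3, node RSW: R={C} ∩ SW={A,C} → {C} (+0)
site 3, node BJRSW: BJ={C,T} ∩ RSW={C} → {C} (+0)
site 3, node BJMRSW: BJRSW={C} ∪ M={A} → {A,C} (+1)
site 4, node BJ: B={T} ∪ J={C} → {C,T} (+1)
site 4, node SW: S={T} ∪ W={A} → {A,T} (+1)
site 4, node RSW: R={T} ∩ SW={A,T} → {T} (+0)
site 4, node BJRSW: BJ={C,T} ∩ RSW={T} → {T} (+0)
site 4, node BJMRSW: BJRSW={T} ∪ M={C} → {C,T} (+1)
site 5, node BJ: B={G} ∩ J={G} → {G} (+0)
site 5, node SW: S={T} ∩ W={T} → {T} (+0)
site 5, node RSW: R={G} ∪ SW={T} → {G,T} (+1)
site 5, node BJRSW: BJ={G} ∩ RSW={G,T} → {G} (+0)
site 5, node BJMRSW: BJRSW={G} ∩ M={G} → {G} (+0)
site 6, node BJ: B={A} ∪ J={G} → {A,G} (+1)
site 6, node SW: S={T} ∩ W={T} → {T} (+0)
site 6, node RSW: R={A} ∪ SW={T} → {A,T} (+1)
site 6, node BJRSW: BJ={A,G} ∩ RSW={A,T} → {A} (+0)
site 6, node BJMRSW: BJRSW={A} ∪ M={G} → {A,G} (+1)
site 7, node BJ: B={G} ∩ J={G} → {G} (+0)
site 7, node SW: S={A} ∪ W={T} → {A,T} (+1)
site 7, node RSW: R={C} ∪ SW={A,T} → {A,C,T} (+1)
site 7, node BJRSW: BJ={G} ∪ RSW={A,C,T} → {A,C,G,T} (+1)
site 7, node BJMRSW: BJRSW={A,C,G,T} ∩ M={G} → {G} (+0)
per-site changes: [4, 3, 2, 3, 3, 1, 3, 3]; total = 22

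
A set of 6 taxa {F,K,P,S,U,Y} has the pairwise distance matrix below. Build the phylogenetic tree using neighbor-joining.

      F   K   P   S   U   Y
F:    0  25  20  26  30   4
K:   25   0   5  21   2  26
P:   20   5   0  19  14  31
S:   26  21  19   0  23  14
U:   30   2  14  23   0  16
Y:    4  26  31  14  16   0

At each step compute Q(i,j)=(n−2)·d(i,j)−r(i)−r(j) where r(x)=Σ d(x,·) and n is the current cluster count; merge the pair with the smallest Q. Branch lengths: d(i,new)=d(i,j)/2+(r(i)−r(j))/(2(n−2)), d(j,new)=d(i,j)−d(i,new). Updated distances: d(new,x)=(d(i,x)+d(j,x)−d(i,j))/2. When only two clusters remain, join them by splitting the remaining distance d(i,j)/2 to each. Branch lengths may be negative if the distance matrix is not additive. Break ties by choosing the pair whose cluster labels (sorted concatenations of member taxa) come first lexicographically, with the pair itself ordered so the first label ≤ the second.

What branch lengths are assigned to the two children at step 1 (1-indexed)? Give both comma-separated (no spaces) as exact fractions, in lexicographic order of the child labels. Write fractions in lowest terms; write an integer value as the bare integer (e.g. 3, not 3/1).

15/4,1/4

1. join F+Y (d=4, Q=-180) ⇒ FY; edges |F|=15/4, |Y|=1/4
  updated: d(FY,K)=47/2, d(FY,P)=47/2, d(FY,S)=18, d(FY,U)=21
2. join FY+S (d=18, Q=-113) ⇒ FSY; edges |FY|=59/6, |S|=49/6
  updated: d(FSY,K)=53/4, d(FSY,P)=49/4, d(FSY,U)=13
3. join FSY+P (d=49/4, Q=-181/4) ⇒ FPSY; edges |FSY|=127/16, |P|=69/16
  updated: d(FPSY,K)=3, d(FPSY,U)=59/8
4. join FPSY+K (d=3, Q=-99/8) ⇒ FKPSY; edges |FPSY|=67/16, |K|=-19/16
  updated: d(FKPSY,U)=51/16
5. join FKPSY+U (d=51/16) ⇒ FKPSUY; edges |FKPSY|=51/32, |U|=51/32
final tree: (((((F:15/4,Y:1/4):59/6,S:49/6):127/16,P:69/16):67/16,K:-19/16):51/32,U:51/32)
total length: 647/16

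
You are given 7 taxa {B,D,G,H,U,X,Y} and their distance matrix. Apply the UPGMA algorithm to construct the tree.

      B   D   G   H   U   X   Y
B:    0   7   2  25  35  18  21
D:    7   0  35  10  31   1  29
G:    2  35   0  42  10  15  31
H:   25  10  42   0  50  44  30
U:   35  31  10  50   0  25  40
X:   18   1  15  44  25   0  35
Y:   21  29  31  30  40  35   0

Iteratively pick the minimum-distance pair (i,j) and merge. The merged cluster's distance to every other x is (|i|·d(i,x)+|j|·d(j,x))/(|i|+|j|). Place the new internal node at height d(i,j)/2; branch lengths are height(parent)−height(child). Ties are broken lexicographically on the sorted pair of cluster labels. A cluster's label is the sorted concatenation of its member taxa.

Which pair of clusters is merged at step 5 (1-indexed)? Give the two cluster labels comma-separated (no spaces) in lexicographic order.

iteration 1: select D,X (d=1); attach at lengths (1/2, 1/2); label the merged cluster DX
  updated: d(B,DX)=25/2, d(DX,G)=25, d(DX,H)=27, d(DX,U)=28, d(DX,Y)=32
iteration 2: select B,G (d=2); attach at lengths (1, 1); label the merged cluster BG
  updated: d(BG,DX)=75/4, d(BG,H)=67/2, d(BG,U)=45/2, d(BG,Y)=26
iteration 3: select BG,DX (d=75/4); attach at lengths (67/8, 71/8); label the merged cluster BDGX
  updated: d(BDGX,H)=121/4, d(BDGX,U)=101/4, d(BDGX,Y)=29
iteration 4: select BDGX,U (d=101/4); attach at lengths (13/4, 101/8); label the merged cluster BDGUX
  updated: d(BDGUX,H)=171/5, d(BDGUX,Y)=156/5
iteration 5: select H,Y (d=30); attach at lengths (15, 15); label the merged cluster HY
  updated: d(BDGUX,HY)=327/10
iteration 6: select BDGUX,HY (d=327/10); attach at lengths (149/40, 27/20); label the merged cluster BDGHUXY
final tree: ((((B:1,G:1):67/8,(D:1/2,X:1/2):71/8):13/4,U:101/8):149/40,(H:15,Y:15):27/20)
total length: 356/5

H,Y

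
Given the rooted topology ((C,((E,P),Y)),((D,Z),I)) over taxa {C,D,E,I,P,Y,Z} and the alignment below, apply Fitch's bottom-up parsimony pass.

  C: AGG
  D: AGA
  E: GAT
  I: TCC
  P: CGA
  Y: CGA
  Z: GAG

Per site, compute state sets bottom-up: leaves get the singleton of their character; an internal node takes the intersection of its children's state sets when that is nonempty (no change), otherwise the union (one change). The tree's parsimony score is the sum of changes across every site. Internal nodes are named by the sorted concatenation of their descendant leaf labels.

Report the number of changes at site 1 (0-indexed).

3

EP@0: {G} ∪ {C} = {C,G} (union, +1)
EPY@0: {C,G} ∩ {C} = {C} (intersection, +0)
CEPY@0: {A} ∪ {C} = {A,C} (union, +1)
DZ@0: {A} ∪ {G} = {A,G} (union, +1)
DIZ@0: {A,G} ∪ {T} = {A,G,T} (union, +1)
CDEIPYZ@0: {A,C} ∩ {A,G,T} = {A} (intersection, +0)
EP@1: {A} ∪ {G} = {A,G} (union, +1)
EPY@1: {A,G} ∩ {G} = {G} (intersection, +0)
CEPY@1: {G} ∩ {G} = {G} (intersection, +0)
DZ@1: {G} ∪ {A} = {A,G} (union, +1)
DIZ@1: {A,G} ∪ {C} = {A,C,G} (union, +1)
CDEIPYZ@1: {G} ∩ {A,C,G} = {G} (intersection, +0)
EP@2: {T} ∪ {A} = {A,T} (union, +1)
EPY@2: {A,T} ∩ {A} = {A} (intersection, +0)
CEPY@2: {G} ∪ {A} = {A,G} (union, +1)
DZ@2: {A} ∪ {G} = {A,G} (union, +1)
DIZ@2: {A,G} ∪ {C} = {A,C,G} (union, +1)
CDEIPYZ@2: {A,G} ∩ {A,C,G} = {A,G} (intersection, +0)
per-site changes: [4, 3, 4]; total = 11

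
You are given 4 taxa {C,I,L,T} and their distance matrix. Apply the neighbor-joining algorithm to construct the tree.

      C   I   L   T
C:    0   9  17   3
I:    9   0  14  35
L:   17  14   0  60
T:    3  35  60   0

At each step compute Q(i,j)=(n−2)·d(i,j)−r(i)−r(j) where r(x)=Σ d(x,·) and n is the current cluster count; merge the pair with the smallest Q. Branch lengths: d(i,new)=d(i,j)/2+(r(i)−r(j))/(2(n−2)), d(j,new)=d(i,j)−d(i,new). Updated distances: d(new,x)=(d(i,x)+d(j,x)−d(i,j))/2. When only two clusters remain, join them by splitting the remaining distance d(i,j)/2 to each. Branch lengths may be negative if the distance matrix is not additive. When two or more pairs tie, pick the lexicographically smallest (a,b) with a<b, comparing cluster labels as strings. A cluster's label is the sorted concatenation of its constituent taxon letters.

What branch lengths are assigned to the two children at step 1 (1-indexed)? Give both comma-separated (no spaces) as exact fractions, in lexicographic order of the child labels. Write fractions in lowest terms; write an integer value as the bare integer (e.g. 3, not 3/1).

-63/4,75/4

step 1: merge (C,T) at d=3, Q=-121; branch lengths C→-63/4, T→75/4; new cluster CT
  updated: d(CT,I)=41/2, d(CT,L)=37
step 2: merge (CT,I) at d=41/2, Q=-143/2; branch lengths CT→87/4, I→-5/4; new cluster CIT
  updated: d(CIT,L)=61/4
step 3: merge (CIT,L) at d=61/4; branch lengths CIT→61/8, L→61/8; new cluster CILT
final tree: (((C:-63/4,T:75/4):87/4,I:-5/4):61/8,L:61/8)
total length: 155/4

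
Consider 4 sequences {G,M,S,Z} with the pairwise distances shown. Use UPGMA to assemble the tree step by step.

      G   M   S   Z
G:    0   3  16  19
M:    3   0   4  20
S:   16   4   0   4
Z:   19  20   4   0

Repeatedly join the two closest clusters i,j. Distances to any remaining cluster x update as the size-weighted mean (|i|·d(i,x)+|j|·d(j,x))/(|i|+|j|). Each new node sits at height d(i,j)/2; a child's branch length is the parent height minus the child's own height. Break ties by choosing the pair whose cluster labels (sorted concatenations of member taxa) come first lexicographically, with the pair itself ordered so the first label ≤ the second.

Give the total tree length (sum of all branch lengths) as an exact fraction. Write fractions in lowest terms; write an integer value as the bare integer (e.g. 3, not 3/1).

73/4

iteration 1: select G,M (d=3); attach at lengths (3/2, 3/2); label the merged cluster GM
  updated: d(GM,S)=10, d(GM,Z)=39/2
iteration 2: select S,Z (d=4); attach at lengths (2, 2); label the merged cluster SZ
  updated: d(GM,SZ)=59/4
iteration 3: select GM,SZ (d=59/4); attach at lengths (47/8, 43/8); label the merged cluster GMSZ
final tree: ((G:3/2,M:3/2):47/8,(S:2,Z:2):43/8)
total length: 73/4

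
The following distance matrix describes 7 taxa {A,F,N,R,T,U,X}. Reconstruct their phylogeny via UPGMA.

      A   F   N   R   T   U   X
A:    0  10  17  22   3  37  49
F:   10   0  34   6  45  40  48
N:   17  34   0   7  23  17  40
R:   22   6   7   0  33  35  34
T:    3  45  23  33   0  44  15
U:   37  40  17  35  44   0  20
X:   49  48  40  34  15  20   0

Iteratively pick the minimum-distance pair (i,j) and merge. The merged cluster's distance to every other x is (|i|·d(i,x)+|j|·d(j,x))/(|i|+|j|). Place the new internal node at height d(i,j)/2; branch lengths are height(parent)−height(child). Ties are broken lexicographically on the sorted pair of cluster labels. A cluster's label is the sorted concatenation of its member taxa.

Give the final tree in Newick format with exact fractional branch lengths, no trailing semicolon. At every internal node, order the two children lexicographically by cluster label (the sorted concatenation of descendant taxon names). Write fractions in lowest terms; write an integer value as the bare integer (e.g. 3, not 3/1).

((((A:3/2,T:3/2):49/4,(F:3,R:3):43/4):17/16,(N:17/2,U:17/2):101/16):113/48,X:103/6)

1. join A+T (d=3) ⇒ AT; edges |A|=3/2, |T|=3/2
  updated: d(AT,F)=55/2, d(AT,N)=20, d(AT,R)=55/2, d(AT,U)=81/2, d(AT,X)=32
2. join F+R (d=6) ⇒ FR; edges |F|=3, |R|=3
  updated: d(AT,FR)=55/2, d(FR,N)=41/2, d(FR,U)=75/2, d(FR,X)=41
3. join N+U (d=17) ⇒ NU; edges |N|=17/2, |U|=17/2
  updated: d(AT,NU)=121/4, d(FR,NU)=29, d(NU,X)=30
4. join AT+FR (d=55/2) ⇒ AFRT; edges |AT|=49/4, |FR|=43/4
  updated: d(AFRT,NU)=237/8, d(AFRT,X)=73/2
5. join AFRT+NU (d=237/8) ⇒ AFNRTU; edges |AFRT|=17/16, |NU|=101/16
  updated: d(AFNRTU,X)=103/3
6. join AFNRTU+X (d=103/3) ⇒ AFNRTUX; edges |AFNRTU|=113/48, |X|=103/6
final tree: ((((A:3/2,T:3/2):49/4,(F:3,R:3):43/4):17/16,(N:17/2,U:17/2):101/16):113/48,X:103/6)
total length: 3643/48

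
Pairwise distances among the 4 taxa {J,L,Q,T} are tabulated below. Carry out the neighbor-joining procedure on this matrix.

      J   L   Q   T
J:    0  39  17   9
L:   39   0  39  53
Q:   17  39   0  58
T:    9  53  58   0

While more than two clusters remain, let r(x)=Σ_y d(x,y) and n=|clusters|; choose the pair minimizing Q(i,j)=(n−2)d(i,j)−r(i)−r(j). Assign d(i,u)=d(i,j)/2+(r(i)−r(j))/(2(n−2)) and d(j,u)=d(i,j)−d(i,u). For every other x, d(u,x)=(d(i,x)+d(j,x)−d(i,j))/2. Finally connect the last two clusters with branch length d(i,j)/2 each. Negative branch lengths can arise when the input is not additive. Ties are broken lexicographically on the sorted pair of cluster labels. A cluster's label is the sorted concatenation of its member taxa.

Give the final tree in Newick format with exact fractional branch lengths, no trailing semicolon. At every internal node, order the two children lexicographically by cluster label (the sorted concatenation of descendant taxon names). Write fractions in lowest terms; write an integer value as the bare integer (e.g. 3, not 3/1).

(((J:-37/4,T:73/4):71/4,L:95/4):61/8,Q:61/8)

iteration 1: select J,T (d=9, Q=-167); attach at lengths (-37/4, 73/4); label the merged cluster JT
  updated: d(JT,L)=83/2, d(JT,Q)=33
iteration 2: select JT,L (d=83/2, Q=-227/2); attach at lengths (71/4, 95/4); label the merged cluster JLT
  updated: d(JLT,Q)=61/4
iteration 3: select JLT,Q (d=61/4); attach at lengths (61/8, 61/8); label the merged cluster JLQT
final tree: (((J:-37/4,T:73/4):71/4,L:95/4):61/8,Q:61/8)
total length: 263/4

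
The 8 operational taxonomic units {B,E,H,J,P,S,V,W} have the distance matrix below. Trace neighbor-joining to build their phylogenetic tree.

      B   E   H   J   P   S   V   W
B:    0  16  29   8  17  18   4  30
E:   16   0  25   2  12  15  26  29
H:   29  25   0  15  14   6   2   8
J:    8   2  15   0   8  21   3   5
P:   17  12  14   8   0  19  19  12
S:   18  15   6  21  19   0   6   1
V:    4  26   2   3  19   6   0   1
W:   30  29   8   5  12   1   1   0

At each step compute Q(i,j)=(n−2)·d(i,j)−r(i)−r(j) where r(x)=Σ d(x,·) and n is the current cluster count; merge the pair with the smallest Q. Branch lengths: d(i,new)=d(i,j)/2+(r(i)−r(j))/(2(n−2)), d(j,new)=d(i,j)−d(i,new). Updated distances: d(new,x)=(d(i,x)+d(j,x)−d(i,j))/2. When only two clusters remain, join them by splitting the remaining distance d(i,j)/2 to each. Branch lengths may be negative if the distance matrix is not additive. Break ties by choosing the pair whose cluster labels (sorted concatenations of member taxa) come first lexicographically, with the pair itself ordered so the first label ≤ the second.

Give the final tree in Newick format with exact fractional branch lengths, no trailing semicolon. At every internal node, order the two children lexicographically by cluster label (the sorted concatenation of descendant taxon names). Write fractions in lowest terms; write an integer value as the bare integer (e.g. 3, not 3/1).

step 1: merge (E,J) at d=2, Q=-175; branch lengths E→25/4, J→-17/4; new cluster EJ
  updated: d(B,EJ)=11, d(EJ,H)=19, d(EJ,P)=9, d(EJ,S)=17, d(EJ,V)=27/2, d(EJ,W)=16
step 2: merge (B,EJ) at d=11, Q=-279/2; branch lengths B→157/20, EJ→63/20; new cluster BEJ
  updated: d(BEJ,H)=37/2, d(BEJ,P)=15/2, d(BEJ,S)=12, d(BEJ,V)=13/4, d(BEJ,W)=35/2
step 3: merge (BEJ,P) at d=15/2, Q=-401/4; branch lengths BEJ→69/32, P→171/32; new cluster BEJP
  updated: d(BEJP,H)=25/2, d(BEJP,S)=47/4, d(BEJP,V)=59/8, d(BEJP,W)=11
step 4: merge (S,W) at d=1, Q=-171/4; branch lengths S→9/8, W→-1/8; new cluster SW
  updated: d(BEJP,SW)=87/8, d(H,SW)=13/2, d(SW,V)=3
step 5: merge (BEJP,SW) at d=87/8, Q=-235/8; branch lengths BEJP→257/32, SW→91/32; new cluster BEJPSW
  updated: d(BEJPSW,H)=65/16, d(BEJPSW,V)=-1/4
step 6: merge (BEJPSW,H) at d=65/16, Q=-93/16; branch lengths BEJPSW→29/32, H→101/32; new cluster BEHJPSW
  updated: d(BEHJPSW,V)=-37/32
step 7: merge (BEHJPSW,V) at d=-37/32; branch lengths BEHJPSW→-37/64, V→-37/64; new cluster BEHJPSVW
final tree: (((((B:157/20,(E:25/4,J:-17/4):63/20):69/32,P:171/32):257/32,(S:9/8,W:-1/8):91/32):29/32,H:101/32):-37/64,V:-37/64)
total length: 1129/32

(((((B:157/20,(E:25/4,J:-17/4):63/20):69/32,P:171/32):257/32,(S:9/8,W:-1/8):91/32):29/32,H:101/32):-37/64,V:-37/64)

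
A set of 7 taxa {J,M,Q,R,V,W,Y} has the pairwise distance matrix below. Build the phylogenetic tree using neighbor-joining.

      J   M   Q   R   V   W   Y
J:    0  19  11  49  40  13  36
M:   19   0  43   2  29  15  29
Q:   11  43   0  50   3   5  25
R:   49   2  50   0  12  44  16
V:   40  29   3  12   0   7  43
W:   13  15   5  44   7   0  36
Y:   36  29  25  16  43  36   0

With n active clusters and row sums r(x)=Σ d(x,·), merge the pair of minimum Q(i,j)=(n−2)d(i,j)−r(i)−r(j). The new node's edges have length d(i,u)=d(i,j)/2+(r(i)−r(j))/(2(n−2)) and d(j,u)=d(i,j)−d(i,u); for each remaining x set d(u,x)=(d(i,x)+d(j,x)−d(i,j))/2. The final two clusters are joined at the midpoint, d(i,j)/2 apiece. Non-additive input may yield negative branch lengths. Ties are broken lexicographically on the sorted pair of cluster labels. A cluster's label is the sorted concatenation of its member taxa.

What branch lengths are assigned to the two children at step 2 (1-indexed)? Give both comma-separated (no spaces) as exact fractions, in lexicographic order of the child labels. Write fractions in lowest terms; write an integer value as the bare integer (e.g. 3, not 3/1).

145/16,199/16

1. join M+R (d=2, Q=-300) ⇒ MR; edges |M|=-13/5, |R|=23/5
  updated: d(J,MR)=33, d(MR,Q)=91/2, d(MR,V)=39/2, d(MR,W)=57/2, d(MR,Y)=43/2
2. join MR+Y (d=43/2, Q=-447/2) ⇒ MRY; edges |MR|=145/16, |Y|=199/16
  updated: d(J,MRY)=95/4, d(MRY,Q)=49/2, d(MRY,V)=41/2, d(MRY,W)=43/2
3. join J+MRY (d=95/4, Q=-427/4) ⇒ JMRY; edges |J|=275/24, |MRY|=295/24
  updated: d(JMRY,Q)=47/8, d(JMRY,V)=147/8, d(JMRY,W)=43/8
4. join JMRY+W (d=43/8, Q=-145/4) ⇒ JMRWY; edges |JMRY|=23/4, |W|=-3/8
  updated: d(JMRWY,Q)=11/4, d(JMRWY,V)=10
5. join JMRWY+Q (d=11/4, Q=-63/4) ⇒ JMQRWY; edges |JMRWY|=39/8, |Q|=-17/8
  updated: d(JMQRWY,V)=41/8
6. join JMQRWY+V (d=41/8) ⇒ JMQRVWY; edges |JMQRWY|=41/16, |V|=41/16
final tree: ((((J:275/24,((M:-13/5,R:23/5):145/16,Y:199/16):295/24):23/4,W:-3/8):39/8,Q:-17/8):41/16,V:41/16)
total length: 121/2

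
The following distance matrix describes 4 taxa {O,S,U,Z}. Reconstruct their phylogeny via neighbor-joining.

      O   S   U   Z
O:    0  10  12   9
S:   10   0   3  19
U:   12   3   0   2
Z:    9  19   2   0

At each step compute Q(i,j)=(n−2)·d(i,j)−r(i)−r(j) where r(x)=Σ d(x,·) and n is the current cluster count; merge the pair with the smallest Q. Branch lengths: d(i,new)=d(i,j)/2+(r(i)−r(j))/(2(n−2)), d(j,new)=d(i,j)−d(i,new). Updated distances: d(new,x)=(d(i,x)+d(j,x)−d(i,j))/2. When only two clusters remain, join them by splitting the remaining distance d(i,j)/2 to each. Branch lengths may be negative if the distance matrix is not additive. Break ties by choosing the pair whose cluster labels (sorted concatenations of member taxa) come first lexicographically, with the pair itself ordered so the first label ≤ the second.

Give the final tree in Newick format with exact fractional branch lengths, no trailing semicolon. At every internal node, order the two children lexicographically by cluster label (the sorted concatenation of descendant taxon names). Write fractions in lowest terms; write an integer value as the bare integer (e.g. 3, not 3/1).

(((O:19/4,S:21/4):19/4,U:-9/4):17/8,Z:17/8)

iteration 1: select O,S (d=10, Q=-43); attach at lengths (19/4, 21/4); label the merged cluster OS
  updated: d(OS,U)=5/2, d(OS,Z)=9
iteration 2: select OS,U (d=5/2, Q=-27/2); attach at lengths (19/4, -9/4); label the merged cluster OSU
  updated: d(OSU,Z)=17/4
iteration 3: select OSU,Z (d=17/4); attach at lengths (17/8, 17/8); label the merged cluster OSUZ
final tree: (((O:19/4,S:21/4):19/4,U:-9/4):17/8,Z:17/8)
total length: 67/4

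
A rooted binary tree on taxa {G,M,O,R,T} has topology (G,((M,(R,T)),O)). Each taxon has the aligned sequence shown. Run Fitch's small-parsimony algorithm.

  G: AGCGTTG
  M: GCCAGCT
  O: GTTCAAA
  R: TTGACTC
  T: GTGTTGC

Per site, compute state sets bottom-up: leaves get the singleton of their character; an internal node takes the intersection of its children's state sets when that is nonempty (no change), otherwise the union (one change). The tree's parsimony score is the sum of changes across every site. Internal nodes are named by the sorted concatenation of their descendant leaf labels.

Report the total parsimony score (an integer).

[col 0] RT: children R:{T}, T:{G} ∪→ {G,T}; cost 1
[col 0] MRT: children M:{G}, RT:{G,T} ∩→ {G}; cost 0
[col 0] MORT: children MRT:{G}, O:{G} ∩→ {G}; cost 0
[col 0] GMORT: children G:{A}, MORT:{G} ∪→ {A,G}; cost 1
[col 1] RT: children R:{T}, T:{T} ∩→ {T}; cost 0
[col 1] MRT: children M:{C}, RT:{T} ∪→ {C,T}; cost 1
[col 1] MORT: children MRT:{C,T}, O:{T} ∩→ {T}; cost 0
[col 1] GMORT: children G:{G}, MORT:{T} ∪→ {G,T}; cost 1
[col 2] RT: children R:{G}, T:{G} ∩→ {G}; cost 0
[col 2] MRT: children M:{C}, RT:{G} ∪→ {C,G}; cost 1
[col 2] MORT: children MRT:{C,G}, O:{T} ∪→ {C,G,T}; cost 1
[col 2] GMORT: children G:{C}, MORT:{C,G,T} ∩→ {C}; cost 0
[col 3] RT: children R:{A}, T:{T} ∪→ {A,T}; cost 1
[col 3] MRT: children M:{A}, RT:{A,T} ∩→ {A}; cost 0
[col 3] MORT: children MRT:{A}, O:{C} ∪→ {A,C}; cost 1
[col 3] GMORT: children G:{G}, MORT:{A,C} ∪→ {A,C,G}; cost 1
[col 4] RT: children R:{C}, T:{T} ∪→ {C,T}; cost 1
[col 4] MRT: children M:{G}, RT:{C,T} ∪→ {C,G,T}; cost 1
[col 4] MORT: children MRT:{C,G,T}, O:{A} ∪→ {A,C,G,T}; cost 1
[col 4] GMORT: children G:{T}, MORT:{A,C,G,T} ∩→ {T}; cost 0
[col 5] RT: children R:{T}, T:{G} ∪→ {G,T}; cost 1
[col 5] MRT: children M:{C}, RT:{G,T} ∪→ {C,G,T}; cost 1
[col 5] MORT: children MRT:{C,G,T}, O:{A} ∪→ {A,C,G,T}; cost 1
[col 5] GMORT: children G:{T}, MORT:{A,C,G,T} ∩→ {T}; cost 0
[col 6] RT: children R:{C}, T:{C} ∩→ {C}; cost 0
[col 6] MRT: children M:{T}, RT:{C} ∪→ {C,T}; cost 1
[col 6] MORT: children MRT:{C,T}, O:{A} ∪→ {A,C,T}; cost 1
[col 6] GMORT: children G:{G}, MORT:{A,C,T} ∪→ {A,C,G,T}; cost 1
per-site changes: [2, 2, 2, 3, 3, 3, 3]; total = 18

18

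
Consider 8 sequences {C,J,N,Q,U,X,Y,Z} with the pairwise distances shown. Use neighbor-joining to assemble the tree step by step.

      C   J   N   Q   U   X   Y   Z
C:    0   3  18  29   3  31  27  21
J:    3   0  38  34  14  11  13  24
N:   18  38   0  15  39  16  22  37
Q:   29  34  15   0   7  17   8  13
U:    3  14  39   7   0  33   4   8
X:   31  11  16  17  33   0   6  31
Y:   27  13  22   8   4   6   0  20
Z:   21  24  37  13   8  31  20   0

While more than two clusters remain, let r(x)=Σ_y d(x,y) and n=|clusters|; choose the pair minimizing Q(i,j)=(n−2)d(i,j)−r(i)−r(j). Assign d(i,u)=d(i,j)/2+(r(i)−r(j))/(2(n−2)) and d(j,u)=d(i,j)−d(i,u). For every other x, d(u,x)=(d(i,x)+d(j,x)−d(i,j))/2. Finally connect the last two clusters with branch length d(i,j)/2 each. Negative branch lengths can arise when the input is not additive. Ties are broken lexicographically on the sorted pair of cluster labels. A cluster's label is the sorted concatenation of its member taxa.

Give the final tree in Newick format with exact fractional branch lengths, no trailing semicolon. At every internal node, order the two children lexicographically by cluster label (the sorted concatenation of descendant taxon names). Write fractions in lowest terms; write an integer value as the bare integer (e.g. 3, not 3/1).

step 1: merge (C,J) at d=3, Q=-251; branch lengths C→13/12, J→23/12; new cluster CJ
  updated: d(CJ,N)=53/2, d(CJ,Q)=30, d(CJ,U)=7, d(CJ,X)=39/2, d(CJ,Y)=37/2, d(CJ,Z)=21
step 2: merge (N,X) at d=16, Q=-198; branch lengths N→113/10, X→47/10; new cluster NX
  updated: d(CJ,NX)=15, d(NX,Q)=8, d(NX,U)=28, d(NX,Y)=6, d(NX,Z)=26
step 3: merge (CJ,U) at d=7, Q=-235/2; branch lengths CJ→131/16, U→-19/16; new cluster CJU
  updated: d(CJU,NX)=18, d(CJU,Q)=15, d(CJU,Y)=31/4, d(CJU,Z)=11
step 4: merge (CJU,Z) at d=11, Q=-355/4; branch lengths CJU→59/24, Z→205/24; new cluster CJUZ
  updated: d(CJUZ,NX)=33/2, d(CJUZ,Q)=17/2, d(CJUZ,Y)=67/8
step 5: merge (CJUZ,Q) at d=17/2, Q=-327/8; branch lengths CJUZ→207/32, Q→65/32; new cluster CJQUZ
  updated: d(CJQUZ,NX)=8, d(CJQUZ,Y)=63/16
step 6: merge (CJQUZ,NX) at d=8, Q=-287/16; branch lengths CJQUZ→95/32, NX→161/32; new cluster CJNQUXZ
  updated: d(CJNQUXZ,Y)=31/32
step 7: merge (CJNQUXZ,Y) at d=31/32; branch lengths CJNQUXZ→31/64, Y→31/64; new cluster CJNQUXYZ
final tree: ((((((C:13/12,J:23/12):131/16,U:-19/16):59/24,Z:205/24):207/32,Q:65/32):95/32,(N:113/10,X:47/10):161/32):31/64,Y:31/64)
total length: 1743/32

((((((C:13/12,J:23/12):131/16,U:-19/16):59/24,Z:205/24):207/32,Q:65/32):95/32,(N:113/10,X:47/10):161/32):31/64,Y:31/64)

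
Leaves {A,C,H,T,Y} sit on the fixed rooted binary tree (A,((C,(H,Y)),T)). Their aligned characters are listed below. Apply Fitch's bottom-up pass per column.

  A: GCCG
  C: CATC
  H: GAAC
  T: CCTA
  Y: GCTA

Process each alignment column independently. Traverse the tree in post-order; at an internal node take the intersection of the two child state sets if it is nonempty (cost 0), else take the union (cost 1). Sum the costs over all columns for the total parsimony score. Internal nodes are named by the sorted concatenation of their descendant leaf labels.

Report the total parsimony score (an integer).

9

site 0, node HY: H={G} ∩ Y={G} → {G} (+0)
site 0, node CHY: C={C} ∪ HY={G} → {C,G} (+1)
site 0, node CHTY: CHY={C,G} ∩ T={C} → {C} (+0)
site 0, node ACHTY: A={G} ∪ CHTY={C} → {C,G} (+1)
site 1, node HY: H={A} ∪ Y={C} → {A,C} (+1)
site 1, node CHY: C={A} ∩ HY={A,C} → {A} (+0)
site 1, node CHTY: CHY={A} ∪ T={C} → {A,C} (+1)
site 1, node ACHTY: A={C} ∩ CHTY={A,C} → {C} (+0)
site 2, node HY: H={A} ∪ Y={T} → {A,T} (+1)
site 2, node CHY: C={T} ∩ HY={A,T} → {T} (+0)
site 2, node CHTY: CHY={T} ∩ T={T} → {T} (+0)
site 2, node ACHTY: A={C} ∪ CHTY={T} → {C,T} (+1)
site 3, node HY: H={C} ∪ Y={A} → {A,C} (+1)
site 3, node CHY: C={C} ∩ HY={A,C} → {C} (+0)
site 3, node CHTY: CHY={C} ∪ T={A} → {A,C} (+1)
site 3, node ACHTY: A={G} ∪ CHTY={A,C} → {A,C,G} (+1)
per-site changes: [2, 2, 2, 3]; total = 9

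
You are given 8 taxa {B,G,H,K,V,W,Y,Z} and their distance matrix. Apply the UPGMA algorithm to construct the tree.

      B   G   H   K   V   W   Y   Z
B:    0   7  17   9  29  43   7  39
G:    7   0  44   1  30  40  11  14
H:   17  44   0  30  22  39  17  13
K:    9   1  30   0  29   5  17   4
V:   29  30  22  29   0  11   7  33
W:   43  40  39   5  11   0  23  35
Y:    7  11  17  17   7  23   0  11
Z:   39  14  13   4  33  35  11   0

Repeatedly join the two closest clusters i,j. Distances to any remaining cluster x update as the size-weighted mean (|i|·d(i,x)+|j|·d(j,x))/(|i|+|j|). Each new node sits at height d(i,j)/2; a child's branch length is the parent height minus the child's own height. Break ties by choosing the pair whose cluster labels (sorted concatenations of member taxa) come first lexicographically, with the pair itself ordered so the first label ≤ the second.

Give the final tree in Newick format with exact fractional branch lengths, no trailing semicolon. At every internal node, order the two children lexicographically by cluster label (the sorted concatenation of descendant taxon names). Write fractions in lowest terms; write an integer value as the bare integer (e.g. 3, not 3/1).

((((B:7/2,Y:7/2):13/3,((G:1/2,K:1/2):4,Z:9/2):10/3):64/15,H:121/10):223/120,(V:11/2,W:11/2):203/24)

step 1: merge (G,K) at d=1; branch lengths G→1/2, K→1/2; new cluster GK
  updated: d(B,GK)=8, d(GK,H)=37, d(GK,V)=59/2, d(GK,W)=45/2, d(GK,Y)=14, d(GK,Z)=9
step 2: merge (B,Y) at d=7; branch lengths B→7/2, Y→7/2; new cluster BY
  updated: d(BY,GK)=11, d(BY,H)=17, d(BY,V)=18, d(BY,W)=33, d(BY,Z)=25
step 3: merge (GK,Z) at d=9; branch lengths GK→4, Z→9/2; new cluster GKZ
  updated: d(BY,GKZ)=47/3, d(GKZ,H)=29, d(GKZ,V)=92/3, d(GKZ,W)=80/3
step 4: merge (V,W) at d=11; branch lengths V→11/2, W→11/2; new cluster VW
  updated: d(BY,VW)=51/2, d(GKZ,VW)=86/3, d(H,VW)=61/2
step 5: merge (BY,GKZ) at d=47/3; branch lengths BY→13/3, GKZ→10/3; new cluster BGKYZ
  updated: d(BGKYZ,H)=121/5, d(BGKYZ,VW)=137/5
step 6: merge (BGKYZ,H) at d=121/5; branch lengths BGKYZ→64/15, H→121/10; new cluster BGHKYZ
  updated: d(BGHKYZ,VW)=335/12
step 7: merge (BGHKYZ,VW) at d=335/12; branch lengths BGHKYZ→223/120, VW→203/24; new cluster BGHKVWYZ
final tree: ((((B:7/2,Y:7/2):13/3,((G:1/2,K:1/2):4,Z:9/2):10/3):64/15,H:121/10):223/120,(V:11/2,W:11/2):203/24)
total length: 1237/20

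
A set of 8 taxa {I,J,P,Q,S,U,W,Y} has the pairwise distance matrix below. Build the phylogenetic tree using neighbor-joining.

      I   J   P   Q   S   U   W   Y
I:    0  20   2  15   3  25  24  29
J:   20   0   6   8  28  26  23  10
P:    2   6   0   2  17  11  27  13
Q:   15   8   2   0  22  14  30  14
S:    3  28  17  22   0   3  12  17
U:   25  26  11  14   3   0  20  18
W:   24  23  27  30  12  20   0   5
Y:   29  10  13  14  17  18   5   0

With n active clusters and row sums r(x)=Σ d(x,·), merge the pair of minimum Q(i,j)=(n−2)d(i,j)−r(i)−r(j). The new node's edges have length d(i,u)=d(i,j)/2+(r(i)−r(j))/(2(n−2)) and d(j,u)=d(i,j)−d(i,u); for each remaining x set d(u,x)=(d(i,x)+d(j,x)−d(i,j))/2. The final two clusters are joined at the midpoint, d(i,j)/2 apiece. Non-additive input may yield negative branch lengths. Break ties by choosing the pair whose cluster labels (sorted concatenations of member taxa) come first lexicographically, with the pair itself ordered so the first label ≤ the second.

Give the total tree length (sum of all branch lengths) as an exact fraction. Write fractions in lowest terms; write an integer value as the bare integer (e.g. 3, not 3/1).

step 1: merge (W,Y) at d=5, Q=-217; branch lengths W→65/12, Y→-5/12; new cluster WY
  updated: d(I,WY)=24, d(J,WY)=14, d(P,WY)=35/2, d(Q,WY)=39/2, d(S,WY)=12, d(U,WY)=33/2
step 2: merge (S,U) at d=3, Q=-331/2; branch lengths S→9/20, U→51/20; new cluster SU
  updated: d(I,SU)=25/2, d(J,SU)=51/2, d(P,SU)=25/2, d(Q,SU)=33/2, d(SU,WY)=51/4
step 3: merge (SU,WY) at d=51/4, Q=-233/2; branch lengths SU→43/8, WY→59/8; new cluster SUWY
  updated: d(I,SUWY)=95/8, d(J,SUWY)=107/8, d(P,SUWY)=69/8, d(Q,SUWY)=93/8
step 4: merge (I,P) at d=2, Q=-123/2; branch lengths I→145/24, P→-97/24; new cluster IP
  updated: d(IP,J)=12, d(IP,Q)=15/2, d(IP,SUWY)=37/4
step 5: merge (IP,SUWY) at d=37/4, Q=-89/2; branch lengths IP→13/4, SUWY→6; new cluster IPSUWY
  updated: d(IPSUWY,J)=129/16, d(IPSUWY,Q)=79/16
step 6: merge (IPSUWY,J) at d=129/16, Q=-21; branch lengths IPSUWY→5/2, J→89/16; new cluster IJPSUWY
  updated: d(IJPSUWY,Q)=39/16
step 7: merge (IJPSUWY,Q) at d=39/16; branch lengths IJPSUWY→39/32, Q→39/32; new cluster IJPQSUWY
final tree: ((((I:145/24,P:-97/24):13/4,((S:9/20,U:51/20):43/8,(W:65/12,Y:-5/12):59/8):6):5/2,J:89/16):39/32,Q:39/32)
total length: 85/2

85/2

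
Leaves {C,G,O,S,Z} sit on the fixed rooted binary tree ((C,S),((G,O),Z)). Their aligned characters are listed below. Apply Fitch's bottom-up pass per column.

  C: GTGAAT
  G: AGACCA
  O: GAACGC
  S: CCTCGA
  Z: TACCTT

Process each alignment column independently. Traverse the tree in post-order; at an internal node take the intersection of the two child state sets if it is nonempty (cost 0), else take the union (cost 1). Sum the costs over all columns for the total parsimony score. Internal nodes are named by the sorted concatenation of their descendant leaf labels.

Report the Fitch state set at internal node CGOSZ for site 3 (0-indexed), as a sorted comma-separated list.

site 0, node CS: C={G} ∪ S={C} → {C,G} (+1)
site 0, node GO: G={A} ∪ O={G} → {A,G} (+1)
site 0, node GOZ: GO={A,G} ∪ Z={T} → {A,G,T} (+1)
site 0, node CGOSZ: CS={C,G} ∩ GOZ={A,G,T} → {G} (+0)
site 1, node CS: C={T} ∪ S={C} → {C,T} (+1)
site 1, node GO: G={G} ∪ O={A} → {A,G} (+1)
site 1, node GOZ: GO={A,G} ∩ Z={A} → {A} (+0)
site 1, node CGOSZ: CS={C,T} ∪ GOZ={A} → {A,C,T} (+1)
site 2, node CS: C={G} ∪ S={T} → {G,T} (+1)
site 2, node GO: G={A} ∩ O={A} → {A} (+0)
site 2, node GOZ: GO={A} ∪ Z={C} → {A,C} (+1)
site 2, node CGOSZ: CS={G,T} ∪ GOZ={A,C} → {A,C,G,T} (+1)
site 3, node CS: C={A} ∪ S={C} → {A,C} (+1)
site 3, node GO: G={C} ∩ O={C} → {C} (+0)
site 3, node GOZ: GO={C} ∩ Z={C} → {C} (+0)
site 3, node CGOSZ: CS={A,C} ∩ GOZ={C} → {C} (+0)
site 4, node CS: C={A} ∪ S={G} → {A,G} (+1)
site 4, node GO: G={C} ∪ O={G} → {C,G} (+1)
site 4, node GOZ: GO={C,G} ∪ Z={T} → {C,G,T} (+1)
site 4, node CGOSZ: CS={A,G} ∩ GOZ={C,G,T} → {G} (+0)
site 5, node CS: C={T} ∪ S={A} → {A,T} (+1)
site 5, node GO: G={A} ∪ O={C} → {A,C} (+1)
site 5, node GOZ: GO={A,C} ∪ Z={T} → {A,C,T} (+1)
site 5, node CGOSZ: CS={A,T} ∩ GOZ={A,C,T} → {A,T} (+0)
per-site changes: [3, 3, 3, 1, 3, 3]; total = 16

C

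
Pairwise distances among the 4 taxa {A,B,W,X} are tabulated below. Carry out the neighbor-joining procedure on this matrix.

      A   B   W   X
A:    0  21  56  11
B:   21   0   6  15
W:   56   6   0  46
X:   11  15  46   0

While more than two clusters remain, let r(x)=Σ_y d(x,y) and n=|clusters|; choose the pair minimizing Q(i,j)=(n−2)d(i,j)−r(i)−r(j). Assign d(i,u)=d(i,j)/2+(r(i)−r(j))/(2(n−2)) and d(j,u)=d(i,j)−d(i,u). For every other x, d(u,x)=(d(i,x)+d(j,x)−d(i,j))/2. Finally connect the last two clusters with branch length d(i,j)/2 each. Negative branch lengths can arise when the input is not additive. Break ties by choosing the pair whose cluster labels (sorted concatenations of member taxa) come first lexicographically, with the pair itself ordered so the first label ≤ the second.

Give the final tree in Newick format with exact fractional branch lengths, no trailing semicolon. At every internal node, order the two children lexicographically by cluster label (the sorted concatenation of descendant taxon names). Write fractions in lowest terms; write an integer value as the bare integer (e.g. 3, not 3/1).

1. join A+X (d=11, Q=-138) ⇒ AX; edges |A|=19/2, |X|=3/2
  updated: d(AX,B)=25/2, d(AX,W)=91/2
2. join AX+B (d=25/2, Q=-64) ⇒ ABX; edges |AX|=26, |B|=-27/2
  updated: d(ABX,W)=39/2
3. join ABX+W (d=39/2) ⇒ ABWX; edges |ABX|=39/4, |W|=39/4
final tree: (((A:19/2,X:3/2):26,B:-27/2):39/4,W:39/4)
total length: 43

(((A:19/2,X:3/2):26,B:-27/2):39/4,W:39/4)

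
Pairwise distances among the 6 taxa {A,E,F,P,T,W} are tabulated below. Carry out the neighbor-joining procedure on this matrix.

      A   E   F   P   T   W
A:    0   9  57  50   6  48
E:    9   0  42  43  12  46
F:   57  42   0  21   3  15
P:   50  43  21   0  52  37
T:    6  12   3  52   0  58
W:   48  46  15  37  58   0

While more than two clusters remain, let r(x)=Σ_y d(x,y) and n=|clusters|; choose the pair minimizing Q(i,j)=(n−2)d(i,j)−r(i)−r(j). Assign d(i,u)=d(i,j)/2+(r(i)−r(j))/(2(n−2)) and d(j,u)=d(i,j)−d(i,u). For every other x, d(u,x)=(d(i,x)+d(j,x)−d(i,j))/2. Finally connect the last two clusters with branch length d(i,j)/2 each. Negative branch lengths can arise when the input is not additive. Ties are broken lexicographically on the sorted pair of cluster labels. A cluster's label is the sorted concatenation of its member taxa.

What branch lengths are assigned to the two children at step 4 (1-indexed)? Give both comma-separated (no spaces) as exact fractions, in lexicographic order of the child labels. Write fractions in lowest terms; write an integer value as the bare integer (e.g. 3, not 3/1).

45/16,307/16

1. join A+E (d=9, Q=-286) ⇒ AE; edges |A|=27/4, |E|=9/4
  updated: d(AE,F)=45, d(AE,P)=42, d(AE,T)=9/2, d(AE,W)=85/2
2. join AE+T (d=9/2, Q=-238) ⇒ AET; edges |AE|=5, |T|=-1/2
  updated: d(AET,F)=87/4, d(AET,P)=179/4, d(AET,W)=48
3. join AET+F (d=87/4, Q=-515/4) ⇒ AEFT; edges |AET|=401/16, |F|=-53/16
  updated: d(AEFT,P)=22, d(AEFT,W)=165/8
4. join AEFT+P (d=22, Q=-637/8) ⇒ AEFPT; edges |AEFT|=45/16, |P|=307/16
  updated: d(AEFPT,W)=285/16
5. join AEFPT+W (d=285/16) ⇒ AEFPTW; edges |AEFPT|=285/32, |W|=285/32
final tree: (((((A:27/4,E:9/4):5,T:-1/2):401/16,F:-53/16):45/16,P:307/16):285/32,W:285/32)
total length: 1201/16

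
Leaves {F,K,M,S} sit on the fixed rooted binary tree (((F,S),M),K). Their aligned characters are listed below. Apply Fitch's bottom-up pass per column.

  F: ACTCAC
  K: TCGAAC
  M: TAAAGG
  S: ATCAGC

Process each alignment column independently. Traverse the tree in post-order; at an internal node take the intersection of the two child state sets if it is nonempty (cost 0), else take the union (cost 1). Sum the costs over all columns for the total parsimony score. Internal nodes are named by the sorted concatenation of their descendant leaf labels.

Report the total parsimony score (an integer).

[col 0] FS: children F:{A}, S:{A} ∩→ {A}; cost 0
[col 0] FMS: children FS:{A}, M:{T} ∪→ {A,T}; cost 1
[col 0] FKMS: children FMS:{A,T}, K:{T} ∩→ {T}; cost 0
[col 1] FS: children F:{C}, S:{T} ∪→ {C,T}; cost 1
[col 1] FMS: children FS:{C,T}, M:{A} ∪→ {A,C,T}; cost 1
[col 1] FKMS: children FMS:{A,C,T}, K:{C} ∩→ {C}; cost 0
[col 2] FS: children F:{T}, S:{C} ∪→ {C,T}; cost 1
[col 2] FMS: children FS:{C,T}, M:{A} ∪→ {A,C,T}; cost 1
[col 2] FKMS: children FMS:{A,C,T}, K:{G} ∪→ {A,C,G,T}; cost 1
[col 3] FS: children F:{C}, S:{A} ∪→ {A,C}; cost 1
[col 3] FMS: children FS:{A,C}, M:{A} ∩→ {A}; cost 0
[col 3] FKMS: children FMS:{A}, K:{A} ∩→ {A}; cost 0
[col 4] FS: children F:{A}, S:{G} ∪→ {A,G}; cost 1
[col 4] FMS: children FS:{A,G}, M:{G} ∩→ {G}; cost 0
[col 4] FKMS: children FMS:{G}, K:{A} ∪→ {A,G}; cost 1
[col 5] FS: children F:{C}, S:{C} ∩→ {C}; cost 0
[col 5] FMS: children FS:{C}, M:{G} ∪→ {C,G}; cost 1
[col 5] FKMS: children FMS:{C,G}, K:{C} ∩→ {C}; cost 0
per-site changes: [1, 2, 3, 1, 2, 1]; total = 10

10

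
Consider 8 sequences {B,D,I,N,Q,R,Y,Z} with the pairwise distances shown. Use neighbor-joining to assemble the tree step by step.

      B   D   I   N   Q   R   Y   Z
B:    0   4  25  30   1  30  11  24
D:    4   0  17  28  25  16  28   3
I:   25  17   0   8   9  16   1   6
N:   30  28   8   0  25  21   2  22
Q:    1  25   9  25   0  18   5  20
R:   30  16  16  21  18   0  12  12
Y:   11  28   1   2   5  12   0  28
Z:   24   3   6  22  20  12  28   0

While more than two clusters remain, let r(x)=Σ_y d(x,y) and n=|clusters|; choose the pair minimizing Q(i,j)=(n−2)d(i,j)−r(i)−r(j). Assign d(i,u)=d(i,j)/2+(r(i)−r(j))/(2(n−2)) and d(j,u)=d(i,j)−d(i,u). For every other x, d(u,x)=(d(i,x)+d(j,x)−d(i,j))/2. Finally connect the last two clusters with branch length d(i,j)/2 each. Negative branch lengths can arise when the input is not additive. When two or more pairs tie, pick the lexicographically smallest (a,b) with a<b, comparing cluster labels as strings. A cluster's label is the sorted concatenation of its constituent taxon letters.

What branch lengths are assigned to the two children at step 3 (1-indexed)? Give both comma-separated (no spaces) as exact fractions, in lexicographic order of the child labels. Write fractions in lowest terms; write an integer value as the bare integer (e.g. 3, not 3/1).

iteration 1: select B,D (d=4, Q=-222); attach at lengths (7/3, 5/3); label the merged cluster BD
  updated: d(BD,I)=19, d(BD,N)=27, d(BD,Q)=11, d(BD,R)=21, d(BD,Y)=35/2, d(BD,Z)=23/2
iteration 2: select N,Y (d=2, Q=-321/2); attach at lengths (99/20, -59/20); label the merged cluster NY
  updated: d(BD,NY)=85/4, d(I,NY)=7/2, d(NY,Q)=14, d(NY,R)=31/2, d(NY,Z)=24
iteration 3: select I,NY (d=7/2, Q=-471/4); attach at lengths (-43/32, 155/32); label the merged cluster INY
  updated: d(BD,INY)=147/8, d(INY,Q)=39/4, d(INY,R)=14, d(INY,Z)=53/4
iteration 4: select BD,Q (d=11, Q=-701/8); attach at lengths (289/48, 239/48); label the merged cluster BDQ
  updated: d(BDQ,INY)=137/16, d(BDQ,R)=14, d(BDQ,Z)=41/4
iteration 5: select BDQ,INY (d=137/16, Q=-103/2); attach at lengths (113/32, 161/32); label the merged cluster BDINQY
  updated: d(BDINQY,R)=311/32, d(BDINQY,Z)=239/32
iteration 6: select BDINQY,R (d=311/32, Q=-467/16); attach at lengths (83/32, 57/8); label the merged cluster BDINQRY
  updated: d(BDINQRY,Z)=39/8
iteration 7: select BDINQRY,Z (d=39/8); attach at lengths (39/16, 39/16); label the merged cluster BDINQRYZ
final tree: (((((B:7/3,D:5/3):289/48,Q:239/48):113/32,(I:-43/32,(N:99/20,Y:-59/20):155/32):161/32):83/32,R:57/8):39/16,Z:39/16)
total length: 1397/32

-43/32,155/32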